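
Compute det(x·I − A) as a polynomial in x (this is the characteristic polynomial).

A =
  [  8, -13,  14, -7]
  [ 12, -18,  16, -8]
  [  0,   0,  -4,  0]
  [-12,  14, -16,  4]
x^4 + 10*x^3 + 24*x^2 - 32*x - 128

Expanding det(x·I − A) (e.g. by cofactor expansion or by noting that A is similar to its Jordan form J, which has the same characteristic polynomial as A) gives
  χ_A(x) = x^4 + 10*x^3 + 24*x^2 - 32*x - 128
which factors as (x - 2)*(x + 4)^3. The eigenvalues (with algebraic multiplicities) are λ = -4 with multiplicity 3, λ = 2 with multiplicity 1.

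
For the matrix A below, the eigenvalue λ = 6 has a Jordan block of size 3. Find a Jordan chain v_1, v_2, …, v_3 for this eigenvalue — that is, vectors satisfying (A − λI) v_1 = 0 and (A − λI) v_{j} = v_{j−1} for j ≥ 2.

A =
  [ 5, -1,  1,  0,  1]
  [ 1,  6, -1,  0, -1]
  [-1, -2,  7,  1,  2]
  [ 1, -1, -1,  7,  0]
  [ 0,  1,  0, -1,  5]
A Jordan chain for λ = 6 of length 3:
v_1 = (-1, 0, -1, 0, 0)ᵀ
v_2 = (-1, 1, -1, 1, 0)ᵀ
v_3 = (1, 0, 0, 0, 0)ᵀ

Let N = A − (6)·I. We want v_3 with N^3 v_3 = 0 but N^2 v_3 ≠ 0; then v_{j-1} := N · v_j for j = 3, …, 2.

Pick v_3 = (1, 0, 0, 0, 0)ᵀ.
Then v_2 = N · v_3 = (-1, 1, -1, 1, 0)ᵀ.
Then v_1 = N · v_2 = (-1, 0, -1, 0, 0)ᵀ.

Sanity check: (A − (6)·I) v_1 = (0, 0, 0, 0, 0)ᵀ = 0. ✓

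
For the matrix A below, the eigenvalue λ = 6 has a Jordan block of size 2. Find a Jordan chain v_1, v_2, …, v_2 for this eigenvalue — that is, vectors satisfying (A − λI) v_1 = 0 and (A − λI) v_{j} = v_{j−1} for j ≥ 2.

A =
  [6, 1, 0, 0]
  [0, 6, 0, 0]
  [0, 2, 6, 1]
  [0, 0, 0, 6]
A Jordan chain for λ = 6 of length 2:
v_1 = (1, 0, 2, 0)ᵀ
v_2 = (0, 1, 0, 0)ᵀ

Let N = A − (6)·I. We want v_2 with N^2 v_2 = 0 but N^1 v_2 ≠ 0; then v_{j-1} := N · v_j for j = 2, …, 2.

Pick v_2 = (0, 1, 0, 0)ᵀ.
Then v_1 = N · v_2 = (1, 0, 2, 0)ᵀ.

Sanity check: (A − (6)·I) v_1 = (0, 0, 0, 0)ᵀ = 0. ✓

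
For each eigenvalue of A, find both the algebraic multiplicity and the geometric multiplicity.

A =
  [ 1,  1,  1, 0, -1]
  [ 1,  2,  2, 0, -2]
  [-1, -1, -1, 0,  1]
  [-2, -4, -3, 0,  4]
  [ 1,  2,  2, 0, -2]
λ = 0: alg = 5, geom = 2

Step 1 — factor the characteristic polynomial to read off the algebraic multiplicities:
  χ_A(x) = x^5

Step 2 — compute geometric multiplicities via the rank-nullity identity g(λ) = n − rank(A − λI):
  rank(A − (0)·I) = 3, so dim ker(A − (0)·I) = n − 3 = 2

Summary:
  λ = 0: algebraic multiplicity = 5, geometric multiplicity = 2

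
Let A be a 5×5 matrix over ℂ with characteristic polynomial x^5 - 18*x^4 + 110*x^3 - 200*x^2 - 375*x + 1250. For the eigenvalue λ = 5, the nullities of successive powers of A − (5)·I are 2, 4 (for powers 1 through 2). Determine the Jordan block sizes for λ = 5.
Block sizes for λ = 5: [2, 2]

From the dimensions of kernels of powers, the number of Jordan blocks of size at least j is d_j − d_{j−1} where d_j = dim ker(N^j) (with d_0 = 0). Computing the differences gives [2, 2].
The number of blocks of size exactly k is (#blocks of size ≥ k) − (#blocks of size ≥ k + 1), so the partition is: 2 block(s) of size 2.
In nonincreasing order the block sizes are [2, 2].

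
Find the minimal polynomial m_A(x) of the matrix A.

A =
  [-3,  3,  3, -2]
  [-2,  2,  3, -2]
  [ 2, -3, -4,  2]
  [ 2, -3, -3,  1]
x^2 + 2*x + 1

The characteristic polynomial is χ_A(x) = (x + 1)^4, so the eigenvalues are known. The minimal polynomial is
  m_A(x) = Π_λ (x − λ)^{k_λ}
where k_λ is the size of the *largest* Jordan block for λ (equivalently, the smallest k with (A − λI)^k v = 0 for every generalised eigenvector v of λ).

  λ = -1: largest Jordan block has size 2, contributing (x + 1)^2

So m_A(x) = (x + 1)^2 = x^2 + 2*x + 1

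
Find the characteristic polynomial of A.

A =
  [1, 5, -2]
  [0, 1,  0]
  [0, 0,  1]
x^3 - 3*x^2 + 3*x - 1

Expanding det(x·I − A) (e.g. by cofactor expansion or by noting that A is similar to its Jordan form J, which has the same characteristic polynomial as A) gives
  χ_A(x) = x^3 - 3*x^2 + 3*x - 1
which factors as (x - 1)^3. The eigenvalues (with algebraic multiplicities) are λ = 1 with multiplicity 3.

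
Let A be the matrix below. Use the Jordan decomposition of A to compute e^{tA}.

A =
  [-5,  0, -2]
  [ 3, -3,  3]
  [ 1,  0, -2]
e^{tA} =
  [-exp(-3*t) + 2*exp(-4*t), 0, -2*exp(-3*t) + 2*exp(-4*t)]
  [3*exp(-3*t) - 3*exp(-4*t), exp(-3*t), 3*exp(-3*t) - 3*exp(-4*t)]
  [exp(-3*t) - exp(-4*t), 0, 2*exp(-3*t) - exp(-4*t)]

Strategy: write A = P · J · P⁻¹ where J is a Jordan canonical form, so e^{tA} = P · e^{tJ} · P⁻¹, and e^{tJ} can be computed block-by-block.

A has Jordan form
J =
  [-4,  0,  0]
  [ 0, -3,  0]
  [ 0,  0, -3]
(up to reordering of blocks).

Per-block formulas:
  For a 1×1 block at λ = -3: exp(t · [-3]) = [e^(-3t)].
  For a 1×1 block at λ = -4: exp(t · [-4]) = [e^(-4t)].

After assembling e^{tJ} and conjugating by P, we get:

e^{tA} =
  [-exp(-3*t) + 2*exp(-4*t), 0, -2*exp(-3*t) + 2*exp(-4*t)]
  [3*exp(-3*t) - 3*exp(-4*t), exp(-3*t), 3*exp(-3*t) - 3*exp(-4*t)]
  [exp(-3*t) - exp(-4*t), 0, 2*exp(-3*t) - exp(-4*t)]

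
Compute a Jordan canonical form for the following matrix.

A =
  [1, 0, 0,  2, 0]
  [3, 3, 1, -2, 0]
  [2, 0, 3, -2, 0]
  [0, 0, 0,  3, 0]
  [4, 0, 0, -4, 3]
J_1(1) ⊕ J_2(3) ⊕ J_1(3) ⊕ J_1(3)

The characteristic polynomial is
  det(x·I − A) = x^5 - 13*x^4 + 66*x^3 - 162*x^2 + 189*x - 81 = (x - 3)^4*(x - 1)

Eigenvalues and multiplicities (the geometric multiplicity of λ is n − rank(A − λI), which equals the number of Jordan blocks for λ):
  λ = 1: algebraic multiplicity = 1, geometric multiplicity = 1
  λ = 3: algebraic multiplicity = 4, geometric multiplicity = 3

Determining the block sizes for each eigenvalue:
  λ = 1: one block (gm = 1), so the single block has size am = 1 → block sizes [1]
  λ = 3: 3 blocks summing to 4 forces exactly one block of size 2 and the rest size 1 → block sizes [2, 1, 1]

Assembling the blocks gives a Jordan form
J =
  [1, 0, 0, 0, 0]
  [0, 3, 1, 0, 0]
  [0, 0, 3, 0, 0]
  [0, 0, 0, 3, 0]
  [0, 0, 0, 0, 3]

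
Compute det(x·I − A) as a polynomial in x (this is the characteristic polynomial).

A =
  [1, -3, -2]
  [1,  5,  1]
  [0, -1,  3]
x^3 - 9*x^2 + 27*x - 27

Expanding det(x·I − A) (e.g. by cofactor expansion or by noting that A is similar to its Jordan form J, which has the same characteristic polynomial as A) gives
  χ_A(x) = x^3 - 9*x^2 + 27*x - 27
which factors as (x - 3)^3. The eigenvalues (with algebraic multiplicities) are λ = 3 with multiplicity 3.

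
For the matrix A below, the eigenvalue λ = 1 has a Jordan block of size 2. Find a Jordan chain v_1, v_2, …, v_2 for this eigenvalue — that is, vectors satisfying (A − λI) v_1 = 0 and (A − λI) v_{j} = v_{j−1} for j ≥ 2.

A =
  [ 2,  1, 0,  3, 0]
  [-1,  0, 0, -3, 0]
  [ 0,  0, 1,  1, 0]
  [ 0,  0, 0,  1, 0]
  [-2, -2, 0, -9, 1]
A Jordan chain for λ = 1 of length 2:
v_1 = (1, -1, 0, 0, -2)ᵀ
v_2 = (1, 0, 0, 0, 0)ᵀ

Let N = A − (1)·I. We want v_2 with N^2 v_2 = 0 but N^1 v_2 ≠ 0; then v_{j-1} := N · v_j for j = 2, …, 2.

Pick v_2 = (1, 0, 0, 0, 0)ᵀ.
Then v_1 = N · v_2 = (1, -1, 0, 0, -2)ᵀ.

Sanity check: (A − (1)·I) v_1 = (0, 0, 0, 0, 0)ᵀ = 0. ✓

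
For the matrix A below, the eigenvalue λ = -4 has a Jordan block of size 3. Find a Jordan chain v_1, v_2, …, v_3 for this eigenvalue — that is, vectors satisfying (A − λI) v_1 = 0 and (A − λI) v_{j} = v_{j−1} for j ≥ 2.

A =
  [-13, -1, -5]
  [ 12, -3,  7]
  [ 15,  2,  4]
A Jordan chain for λ = -4 of length 3:
v_1 = (-6, 9, 9)ᵀ
v_2 = (-9, 12, 15)ᵀ
v_3 = (1, 0, 0)ᵀ

Let N = A − (-4)·I. We want v_3 with N^3 v_3 = 0 but N^2 v_3 ≠ 0; then v_{j-1} := N · v_j for j = 3, …, 2.

Pick v_3 = (1, 0, 0)ᵀ.
Then v_2 = N · v_3 = (-9, 12, 15)ᵀ.
Then v_1 = N · v_2 = (-6, 9, 9)ᵀ.

Sanity check: (A − (-4)·I) v_1 = (0, 0, 0)ᵀ = 0. ✓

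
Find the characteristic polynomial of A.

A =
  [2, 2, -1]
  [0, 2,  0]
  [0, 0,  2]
x^3 - 6*x^2 + 12*x - 8

Expanding det(x·I − A) (e.g. by cofactor expansion or by noting that A is similar to its Jordan form J, which has the same characteristic polynomial as A) gives
  χ_A(x) = x^3 - 6*x^2 + 12*x - 8
which factors as (x - 2)^3. The eigenvalues (with algebraic multiplicities) are λ = 2 with multiplicity 3.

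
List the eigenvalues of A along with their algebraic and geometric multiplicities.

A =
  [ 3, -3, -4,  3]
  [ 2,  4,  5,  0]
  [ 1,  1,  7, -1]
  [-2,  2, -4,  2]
λ = 4: alg = 4, geom = 2

Step 1 — factor the characteristic polynomial to read off the algebraic multiplicities:
  χ_A(x) = (x - 4)^4

Step 2 — compute geometric multiplicities via the rank-nullity identity g(λ) = n − rank(A − λI):
  rank(A − (4)·I) = 2, so dim ker(A − (4)·I) = n − 2 = 2

Summary:
  λ = 4: algebraic multiplicity = 4, geometric multiplicity = 2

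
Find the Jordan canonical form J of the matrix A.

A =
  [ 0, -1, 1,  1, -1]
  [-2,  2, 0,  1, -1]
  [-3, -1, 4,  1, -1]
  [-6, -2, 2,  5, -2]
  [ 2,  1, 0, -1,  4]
J_2(3) ⊕ J_2(3) ⊕ J_1(3)

The characteristic polynomial is
  det(x·I − A) = x^5 - 15*x^4 + 90*x^3 - 270*x^2 + 405*x - 243 = (x - 3)^5

Eigenvalues and multiplicities (the geometric multiplicity of λ is n − rank(A − λI), which equals the number of Jordan blocks for λ):
  λ = 3: algebraic multiplicity = 5, geometric multiplicity = 3

Determining the block sizes for each eigenvalue:
  λ = 3: with am = 5 and gm = 3, the partition is not yet determined (e.g. several partitions of 5 into 3 parts exist). Let N = A − (3)·I. Computing rank(N^1) = 2, rank(N^2) = 0; the number of blocks of size ≥ j is rank(N^{j−1}) − rank(N^j), giving [3, 2]. So we have 2 block(s) of size 2, 1 block(s) of size 1 → block sizes [2, 2, 1]

Assembling the blocks gives a Jordan form
J =
  [3, 1, 0, 0, 0]
  [0, 3, 0, 0, 0]
  [0, 0, 3, 1, 0]
  [0, 0, 0, 3, 0]
  [0, 0, 0, 0, 3]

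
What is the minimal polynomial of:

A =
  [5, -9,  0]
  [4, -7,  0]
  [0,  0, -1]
x^2 + 2*x + 1

The characteristic polynomial is χ_A(x) = (x + 1)^3, so the eigenvalues are known. The minimal polynomial is
  m_A(x) = Π_λ (x − λ)^{k_λ}
where k_λ is the size of the *largest* Jordan block for λ (equivalently, the smallest k with (A − λI)^k v = 0 for every generalised eigenvector v of λ).

  λ = -1: largest Jordan block has size 2, contributing (x + 1)^2

So m_A(x) = (x + 1)^2 = x^2 + 2*x + 1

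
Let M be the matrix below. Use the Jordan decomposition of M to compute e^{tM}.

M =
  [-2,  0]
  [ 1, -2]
e^{tM} =
  [exp(-2*t), 0]
  [t*exp(-2*t), exp(-2*t)]

Strategy: write M = P · J · P⁻¹ where J is a Jordan canonical form, so e^{tM} = P · e^{tJ} · P⁻¹, and e^{tJ} can be computed block-by-block.

M has Jordan form
J =
  [-2,  1]
  [ 0, -2]
(up to reordering of blocks).

Per-block formulas:
  For a 2×2 Jordan block J_2(-2): exp(t · J_2(-2)) = e^(-2t)·(I + t·N), where N is the 2×2 nilpotent shift.

After assembling e^{tJ} and conjugating by P, we get:

e^{tM} =
  [exp(-2*t), 0]
  [t*exp(-2*t), exp(-2*t)]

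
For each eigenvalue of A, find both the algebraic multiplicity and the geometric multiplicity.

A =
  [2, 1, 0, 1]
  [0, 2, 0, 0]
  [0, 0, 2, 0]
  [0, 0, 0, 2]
λ = 2: alg = 4, geom = 3

Step 1 — factor the characteristic polynomial to read off the algebraic multiplicities:
  χ_A(x) = (x - 2)^4

Step 2 — compute geometric multiplicities via the rank-nullity identity g(λ) = n − rank(A − λI):
  rank(A − (2)·I) = 1, so dim ker(A − (2)·I) = n − 1 = 3

Summary:
  λ = 2: algebraic multiplicity = 4, geometric multiplicity = 3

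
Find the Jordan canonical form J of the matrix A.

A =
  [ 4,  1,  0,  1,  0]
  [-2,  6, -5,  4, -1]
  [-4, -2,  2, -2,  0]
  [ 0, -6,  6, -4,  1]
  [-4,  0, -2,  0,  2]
J_3(2) ⊕ J_2(2)

The characteristic polynomial is
  det(x·I − A) = x^5 - 10*x^4 + 40*x^3 - 80*x^2 + 80*x - 32 = (x - 2)^5

Eigenvalues and multiplicities (the geometric multiplicity of λ is n − rank(A − λI), which equals the number of Jordan blocks for λ):
  λ = 2: algebraic multiplicity = 5, geometric multiplicity = 2

Determining the block sizes for each eigenvalue:
  λ = 2: with am = 5 and gm = 2, the partition is not yet determined (e.g. several partitions of 5 into 2 parts exist). Let N = A − (2)·I. Computing rank(N^1) = 3, rank(N^2) = 1, rank(N^3) = 0; the number of blocks of size ≥ j is rank(N^{j−1}) − rank(N^j), giving [2, 2, 1]. So we have 1 block(s) of size 3, 1 block(s) of size 2 → block sizes [3, 2]

Assembling the blocks gives a Jordan form
J =
  [2, 1, 0, 0, 0]
  [0, 2, 1, 0, 0]
  [0, 0, 2, 0, 0]
  [0, 0, 0, 2, 1]
  [0, 0, 0, 0, 2]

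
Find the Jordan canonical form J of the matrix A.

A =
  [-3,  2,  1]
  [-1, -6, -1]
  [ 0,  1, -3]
J_3(-4)

The characteristic polynomial is
  det(x·I − A) = x^3 + 12*x^2 + 48*x + 64 = (x + 4)^3

Eigenvalues and multiplicities (the geometric multiplicity of λ is n − rank(A − λI), which equals the number of Jordan blocks for λ):
  λ = -4: algebraic multiplicity = 3, geometric multiplicity = 1

Determining the block sizes for each eigenvalue:
  λ = -4: one block (gm = 1), so the single block has size am = 3 → block sizes [3]

Assembling the blocks gives a Jordan form
J =
  [-4,  1,  0]
  [ 0, -4,  1]
  [ 0,  0, -4]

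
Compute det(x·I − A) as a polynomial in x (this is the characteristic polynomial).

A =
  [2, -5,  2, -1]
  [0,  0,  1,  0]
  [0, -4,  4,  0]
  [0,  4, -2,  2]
x^4 - 8*x^3 + 24*x^2 - 32*x + 16

Expanding det(x·I − A) (e.g. by cofactor expansion or by noting that A is similar to its Jordan form J, which has the same characteristic polynomial as A) gives
  χ_A(x) = x^4 - 8*x^3 + 24*x^2 - 32*x + 16
which factors as (x - 2)^4. The eigenvalues (with algebraic multiplicities) are λ = 2 with multiplicity 4.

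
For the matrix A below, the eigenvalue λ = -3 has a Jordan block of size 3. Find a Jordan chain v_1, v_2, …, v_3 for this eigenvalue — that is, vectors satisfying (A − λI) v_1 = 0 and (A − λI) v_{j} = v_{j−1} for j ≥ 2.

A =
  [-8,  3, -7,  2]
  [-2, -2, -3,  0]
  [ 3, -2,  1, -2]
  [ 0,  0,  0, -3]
A Jordan chain for λ = -3 of length 3:
v_1 = (-2, -1, 1, 0)ᵀ
v_2 = (-5, -2, 3, 0)ᵀ
v_3 = (1, 0, 0, 0)ᵀ

Let N = A − (-3)·I. We want v_3 with N^3 v_3 = 0 but N^2 v_3 ≠ 0; then v_{j-1} := N · v_j for j = 3, …, 2.

Pick v_3 = (1, 0, 0, 0)ᵀ.
Then v_2 = N · v_3 = (-5, -2, 3, 0)ᵀ.
Then v_1 = N · v_2 = (-2, -1, 1, 0)ᵀ.

Sanity check: (A − (-3)·I) v_1 = (0, 0, 0, 0)ᵀ = 0. ✓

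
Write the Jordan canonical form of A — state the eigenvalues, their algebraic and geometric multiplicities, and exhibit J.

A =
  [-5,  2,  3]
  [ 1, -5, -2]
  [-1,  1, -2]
J_3(-4)

The characteristic polynomial is
  det(x·I − A) = x^3 + 12*x^2 + 48*x + 64 = (x + 4)^3

Eigenvalues and multiplicities (the geometric multiplicity of λ is n − rank(A − λI), which equals the number of Jordan blocks for λ):
  λ = -4: algebraic multiplicity = 3, geometric multiplicity = 1

Determining the block sizes for each eigenvalue:
  λ = -4: one block (gm = 1), so the single block has size am = 3 → block sizes [3]

Assembling the blocks gives a Jordan form
J =
  [-4,  1,  0]
  [ 0, -4,  1]
  [ 0,  0, -4]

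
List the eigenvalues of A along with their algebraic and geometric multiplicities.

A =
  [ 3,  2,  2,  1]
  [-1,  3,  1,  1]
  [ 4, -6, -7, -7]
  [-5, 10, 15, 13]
λ = 3: alg = 4, geom = 2

Step 1 — factor the characteristic polynomial to read off the algebraic multiplicities:
  χ_A(x) = (x - 3)^4

Step 2 — compute geometric multiplicities via the rank-nullity identity g(λ) = n − rank(A − λI):
  rank(A − (3)·I) = 2, so dim ker(A − (3)·I) = n − 2 = 2

Summary:
  λ = 3: algebraic multiplicity = 4, geometric multiplicity = 2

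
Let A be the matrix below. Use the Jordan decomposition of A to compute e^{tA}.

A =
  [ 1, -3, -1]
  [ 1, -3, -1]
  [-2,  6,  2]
e^{tA} =
  [t + 1, -3*t, -t]
  [t, 1 - 3*t, -t]
  [-2*t, 6*t, 2*t + 1]

Strategy: write A = P · J · P⁻¹ where J is a Jordan canonical form, so e^{tA} = P · e^{tJ} · P⁻¹, and e^{tJ} can be computed block-by-block.

A has Jordan form
J =
  [0, 1, 0]
  [0, 0, 0]
  [0, 0, 0]
(up to reordering of blocks).

Per-block formulas:
  For a 2×2 Jordan block J_2(0): exp(t · J_2(0)) = e^(0t)·(I + t·N), where N is the 2×2 nilpotent shift.
  For a 1×1 block at λ = 0: exp(t · [0]) = [e^(0t)].

After assembling e^{tJ} and conjugating by P, we get:

e^{tA} =
  [t + 1, -3*t, -t]
  [t, 1 - 3*t, -t]
  [-2*t, 6*t, 2*t + 1]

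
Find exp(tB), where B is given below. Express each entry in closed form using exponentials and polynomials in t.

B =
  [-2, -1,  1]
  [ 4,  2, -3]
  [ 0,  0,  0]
e^{tB} =
  [1 - 2*t, -t, t^2/2 + t]
  [4*t, 2*t + 1, -t^2 - 3*t]
  [0, 0, 1]

Strategy: write B = P · J · P⁻¹ where J is a Jordan canonical form, so e^{tB} = P · e^{tJ} · P⁻¹, and e^{tJ} can be computed block-by-block.

B has Jordan form
J =
  [0, 1, 0]
  [0, 0, 1]
  [0, 0, 0]
(up to reordering of blocks).

Per-block formulas:
  For a 3×3 Jordan block J_3(0): exp(t · J_3(0)) = e^(0t)·(I + t·N + (t^2/2)·N^2), where N is the 3×3 nilpotent shift.

After assembling e^{tJ} and conjugating by P, we get:

e^{tB} =
  [1 - 2*t, -t, t^2/2 + t]
  [4*t, 2*t + 1, -t^2 - 3*t]
  [0, 0, 1]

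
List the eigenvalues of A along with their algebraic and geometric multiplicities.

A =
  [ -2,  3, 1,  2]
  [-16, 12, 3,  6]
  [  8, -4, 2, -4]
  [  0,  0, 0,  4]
λ = 4: alg = 4, geom = 2

Step 1 — factor the characteristic polynomial to read off the algebraic multiplicities:
  χ_A(x) = (x - 4)^4

Step 2 — compute geometric multiplicities via the rank-nullity identity g(λ) = n − rank(A − λI):
  rank(A − (4)·I) = 2, so dim ker(A − (4)·I) = n − 2 = 2

Summary:
  λ = 4: algebraic multiplicity = 4, geometric multiplicity = 2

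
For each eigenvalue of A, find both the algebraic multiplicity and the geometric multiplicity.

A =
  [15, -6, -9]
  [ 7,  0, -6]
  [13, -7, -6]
λ = 3: alg = 3, geom = 1

Step 1 — factor the characteristic polynomial to read off the algebraic multiplicities:
  χ_A(x) = (x - 3)^3

Step 2 — compute geometric multiplicities via the rank-nullity identity g(λ) = n − rank(A − λI):
  rank(A − (3)·I) = 2, so dim ker(A − (3)·I) = n − 2 = 1

Summary:
  λ = 3: algebraic multiplicity = 3, geometric multiplicity = 1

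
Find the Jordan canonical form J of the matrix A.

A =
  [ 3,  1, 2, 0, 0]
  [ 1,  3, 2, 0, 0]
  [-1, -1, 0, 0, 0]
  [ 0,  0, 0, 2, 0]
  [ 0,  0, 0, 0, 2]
J_2(2) ⊕ J_1(2) ⊕ J_1(2) ⊕ J_1(2)

The characteristic polynomial is
  det(x·I − A) = x^5 - 10*x^4 + 40*x^3 - 80*x^2 + 80*x - 32 = (x - 2)^5

Eigenvalues and multiplicities (the geometric multiplicity of λ is n − rank(A − λI), which equals the number of Jordan blocks for λ):
  λ = 2: algebraic multiplicity = 5, geometric multiplicity = 4

Determining the block sizes for each eigenvalue:
  λ = 2: 4 blocks summing to 5 forces exactly one block of size 2 and the rest size 1 → block sizes [2, 1, 1, 1]

Assembling the blocks gives a Jordan form
J =
  [2, 1, 0, 0, 0]
  [0, 2, 0, 0, 0]
  [0, 0, 2, 0, 0]
  [0, 0, 0, 2, 0]
  [0, 0, 0, 0, 2]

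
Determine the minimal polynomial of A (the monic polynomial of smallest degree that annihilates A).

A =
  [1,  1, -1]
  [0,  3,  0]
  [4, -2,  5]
x^2 - 6*x + 9

The characteristic polynomial is χ_A(x) = (x - 3)^3, so the eigenvalues are known. The minimal polynomial is
  m_A(x) = Π_λ (x − λ)^{k_λ}
where k_λ is the size of the *largest* Jordan block for λ (equivalently, the smallest k with (A − λI)^k v = 0 for every generalised eigenvector v of λ).

  λ = 3: largest Jordan block has size 2, contributing (x − 3)^2

So m_A(x) = (x - 3)^2 = x^2 - 6*x + 9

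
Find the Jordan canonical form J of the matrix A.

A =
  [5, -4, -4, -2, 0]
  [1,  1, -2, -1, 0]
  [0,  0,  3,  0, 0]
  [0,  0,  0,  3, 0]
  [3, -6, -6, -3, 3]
J_2(3) ⊕ J_1(3) ⊕ J_1(3) ⊕ J_1(3)

The characteristic polynomial is
  det(x·I − A) = x^5 - 15*x^4 + 90*x^3 - 270*x^2 + 405*x - 243 = (x - 3)^5

Eigenvalues and multiplicities (the geometric multiplicity of λ is n − rank(A − λI), which equals the number of Jordan blocks for λ):
  λ = 3: algebraic multiplicity = 5, geometric multiplicity = 4

Determining the block sizes for each eigenvalue:
  λ = 3: 4 blocks summing to 5 forces exactly one block of size 2 and the rest size 1 → block sizes [2, 1, 1, 1]

Assembling the blocks gives a Jordan form
J =
  [3, 1, 0, 0, 0]
  [0, 3, 0, 0, 0]
  [0, 0, 3, 0, 0]
  [0, 0, 0, 3, 0]
  [0, 0, 0, 0, 3]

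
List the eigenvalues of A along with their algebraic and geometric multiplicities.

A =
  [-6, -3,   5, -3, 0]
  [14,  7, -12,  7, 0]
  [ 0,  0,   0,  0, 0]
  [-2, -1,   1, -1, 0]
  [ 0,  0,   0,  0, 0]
λ = 0: alg = 5, geom = 3

Step 1 — factor the characteristic polynomial to read off the algebraic multiplicities:
  χ_A(x) = x^5

Step 2 — compute geometric multiplicities via the rank-nullity identity g(λ) = n − rank(A − λI):
  rank(A − (0)·I) = 2, so dim ker(A − (0)·I) = n − 2 = 3

Summary:
  λ = 0: algebraic multiplicity = 5, geometric multiplicity = 3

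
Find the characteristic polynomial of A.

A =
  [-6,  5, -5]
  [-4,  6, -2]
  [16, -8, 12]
x^3 - 12*x^2 + 48*x - 64

Expanding det(x·I − A) (e.g. by cofactor expansion or by noting that A is similar to its Jordan form J, which has the same characteristic polynomial as A) gives
  χ_A(x) = x^3 - 12*x^2 + 48*x - 64
which factors as (x - 4)^3. The eigenvalues (with algebraic multiplicities) are λ = 4 with multiplicity 3.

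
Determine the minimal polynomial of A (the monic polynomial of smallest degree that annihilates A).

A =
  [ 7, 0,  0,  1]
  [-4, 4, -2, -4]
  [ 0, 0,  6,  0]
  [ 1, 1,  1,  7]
x^3 - 18*x^2 + 108*x - 216

The characteristic polynomial is χ_A(x) = (x - 6)^4, so the eigenvalues are known. The minimal polynomial is
  m_A(x) = Π_λ (x − λ)^{k_λ}
where k_λ is the size of the *largest* Jordan block for λ (equivalently, the smallest k with (A − λI)^k v = 0 for every generalised eigenvector v of λ).

  λ = 6: largest Jordan block has size 3, contributing (x − 6)^3

So m_A(x) = (x - 6)^3 = x^3 - 18*x^2 + 108*x - 216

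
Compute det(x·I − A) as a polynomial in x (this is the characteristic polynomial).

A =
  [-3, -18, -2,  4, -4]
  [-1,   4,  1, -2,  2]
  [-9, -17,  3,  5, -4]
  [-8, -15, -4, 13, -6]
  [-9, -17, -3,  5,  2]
x^5 - 19*x^4 + 96*x^3 + 216*x^2 - 3024*x + 6480

Expanding det(x·I − A) (e.g. by cofactor expansion or by noting that A is similar to its Jordan form J, which has the same characteristic polynomial as A) gives
  χ_A(x) = x^5 - 19*x^4 + 96*x^3 + 216*x^2 - 3024*x + 6480
which factors as (x - 6)^4*(x + 5). The eigenvalues (with algebraic multiplicities) are λ = -5 with multiplicity 1, λ = 6 with multiplicity 4.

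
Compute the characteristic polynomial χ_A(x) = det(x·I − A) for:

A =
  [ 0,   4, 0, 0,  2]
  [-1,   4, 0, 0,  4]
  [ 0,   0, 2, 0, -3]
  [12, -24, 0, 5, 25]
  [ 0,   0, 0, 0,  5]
x^5 - 16*x^4 + 97*x^3 - 278*x^2 + 380*x - 200

Expanding det(x·I − A) (e.g. by cofactor expansion or by noting that A is similar to its Jordan form J, which has the same characteristic polynomial as A) gives
  χ_A(x) = x^5 - 16*x^4 + 97*x^3 - 278*x^2 + 380*x - 200
which factors as (x - 5)^2*(x - 2)^3. The eigenvalues (with algebraic multiplicities) are λ = 2 with multiplicity 3, λ = 5 with multiplicity 2.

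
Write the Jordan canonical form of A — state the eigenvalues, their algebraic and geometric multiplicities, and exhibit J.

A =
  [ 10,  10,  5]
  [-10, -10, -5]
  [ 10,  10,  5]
J_1(0) ⊕ J_1(0) ⊕ J_1(5)

The characteristic polynomial is
  det(x·I − A) = x^3 - 5*x^2 = x^2*(x - 5)

Eigenvalues and multiplicities (the geometric multiplicity of λ is n − rank(A − λI), which equals the number of Jordan blocks for λ):
  λ = 0: algebraic multiplicity = 2, geometric multiplicity = 2
  λ = 5: algebraic multiplicity = 1, geometric multiplicity = 1

Determining the block sizes for each eigenvalue:
  λ = 0: gm = am = 2, so every block has size 1 → block sizes [1, 1]
  λ = 5: one block (gm = 1), so the single block has size am = 1 → block sizes [1]

Assembling the blocks gives a Jordan form
J =
  [0, 0, 0]
  [0, 0, 0]
  [0, 0, 5]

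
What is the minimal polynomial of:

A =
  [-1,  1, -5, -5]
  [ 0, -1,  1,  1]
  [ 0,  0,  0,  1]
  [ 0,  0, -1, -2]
x^3 + 3*x^2 + 3*x + 1

The characteristic polynomial is χ_A(x) = (x + 1)^4, so the eigenvalues are known. The minimal polynomial is
  m_A(x) = Π_λ (x − λ)^{k_λ}
where k_λ is the size of the *largest* Jordan block for λ (equivalently, the smallest k with (A − λI)^k v = 0 for every generalised eigenvector v of λ).

  λ = -1: largest Jordan block has size 3, contributing (x + 1)^3

So m_A(x) = (x + 1)^3 = x^3 + 3*x^2 + 3*x + 1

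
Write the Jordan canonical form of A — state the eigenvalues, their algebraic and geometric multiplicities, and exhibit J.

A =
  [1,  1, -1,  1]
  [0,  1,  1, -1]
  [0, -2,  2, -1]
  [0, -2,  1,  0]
J_3(1) ⊕ J_1(1)

The characteristic polynomial is
  det(x·I − A) = x^4 - 4*x^3 + 6*x^2 - 4*x + 1 = (x - 1)^4

Eigenvalues and multiplicities (the geometric multiplicity of λ is n − rank(A − λI), which equals the number of Jordan blocks for λ):
  λ = 1: algebraic multiplicity = 4, geometric multiplicity = 2

Determining the block sizes for each eigenvalue:
  λ = 1: with am = 4 and gm = 2, the partition is not yet determined (e.g. several partitions of 4 into 2 parts exist). Let N = A − (1)·I. Computing rank(N^1) = 2, rank(N^2) = 1, rank(N^3) = 0; the number of blocks of size ≥ j is rank(N^{j−1}) − rank(N^j), giving [2, 1, 1]. So we have 1 block(s) of size 3, 1 block(s) of size 1 → block sizes [3, 1]

Assembling the blocks gives a Jordan form
J =
  [1, 1, 0, 0]
  [0, 1, 1, 0]
  [0, 0, 1, 0]
  [0, 0, 0, 1]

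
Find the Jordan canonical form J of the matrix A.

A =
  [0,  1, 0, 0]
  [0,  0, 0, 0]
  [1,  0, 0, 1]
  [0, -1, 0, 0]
J_2(0) ⊕ J_2(0)

The characteristic polynomial is
  det(x·I − A) = x^4

Eigenvalues and multiplicities (the geometric multiplicity of λ is n − rank(A − λI), which equals the number of Jordan blocks for λ):
  λ = 0: algebraic multiplicity = 4, geometric multiplicity = 2

Determining the block sizes for each eigenvalue:
  λ = 0: with am = 4 and gm = 2, the partition is not yet determined (e.g. several partitions of 4 into 2 parts exist). Let N = A − (0)·I. Computing rank(N^1) = 2, rank(N^2) = 0; the number of blocks of size ≥ j is rank(N^{j−1}) − rank(N^j), giving [2, 2]. So we have 2 block(s) of size 2 → block sizes [2, 2]

Assembling the blocks gives a Jordan form
J =
  [0, 1, 0, 0]
  [0, 0, 0, 0]
  [0, 0, 0, 1]
  [0, 0, 0, 0]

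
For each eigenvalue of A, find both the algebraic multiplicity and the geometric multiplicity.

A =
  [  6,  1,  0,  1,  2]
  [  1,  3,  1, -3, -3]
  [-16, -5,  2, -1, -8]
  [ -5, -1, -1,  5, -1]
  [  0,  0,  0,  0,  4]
λ = 4: alg = 5, geom = 3

Step 1 — factor the characteristic polynomial to read off the algebraic multiplicities:
  χ_A(x) = (x - 4)^5

Step 2 — compute geometric multiplicities via the rank-nullity identity g(λ) = n − rank(A − λI):
  rank(A − (4)·I) = 2, so dim ker(A − (4)·I) = n − 2 = 3

Summary:
  λ = 4: algebraic multiplicity = 5, geometric multiplicity = 3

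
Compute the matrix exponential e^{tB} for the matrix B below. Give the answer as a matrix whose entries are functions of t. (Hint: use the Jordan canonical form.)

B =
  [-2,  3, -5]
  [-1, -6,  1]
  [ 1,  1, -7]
e^{tB} =
  [t^2*exp(-5*t)/2 + 3*t*exp(-5*t) + exp(-5*t), t^2*exp(-5*t)/2 + 3*t*exp(-5*t), -t^2*exp(-5*t) - 5*t*exp(-5*t)]
  [-t^2*exp(-5*t)/2 - t*exp(-5*t), -t^2*exp(-5*t)/2 - t*exp(-5*t) + exp(-5*t), t^2*exp(-5*t) + t*exp(-5*t)]
  [t*exp(-5*t), t*exp(-5*t), -2*t*exp(-5*t) + exp(-5*t)]

Strategy: write B = P · J · P⁻¹ where J is a Jordan canonical form, so e^{tB} = P · e^{tJ} · P⁻¹, and e^{tJ} can be computed block-by-block.

B has Jordan form
J =
  [-5,  1,  0]
  [ 0, -5,  1]
  [ 0,  0, -5]
(up to reordering of blocks).

Per-block formulas:
  For a 3×3 Jordan block J_3(-5): exp(t · J_3(-5)) = e^(-5t)·(I + t·N + (t^2/2)·N^2), where N is the 3×3 nilpotent shift.

After assembling e^{tJ} and conjugating by P, we get:

e^{tB} =
  [t^2*exp(-5*t)/2 + 3*t*exp(-5*t) + exp(-5*t), t^2*exp(-5*t)/2 + 3*t*exp(-5*t), -t^2*exp(-5*t) - 5*t*exp(-5*t)]
  [-t^2*exp(-5*t)/2 - t*exp(-5*t), -t^2*exp(-5*t)/2 - t*exp(-5*t) + exp(-5*t), t^2*exp(-5*t) + t*exp(-5*t)]
  [t*exp(-5*t), t*exp(-5*t), -2*t*exp(-5*t) + exp(-5*t)]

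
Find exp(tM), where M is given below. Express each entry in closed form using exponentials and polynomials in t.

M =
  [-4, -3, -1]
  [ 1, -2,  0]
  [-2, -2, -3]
e^{tM} =
  [-t*exp(-3*t) + exp(-3*t), t^2*exp(-3*t) - 3*t*exp(-3*t), t^2*exp(-3*t)/2 - t*exp(-3*t)]
  [t*exp(-3*t), -t^2*exp(-3*t) + t*exp(-3*t) + exp(-3*t), -t^2*exp(-3*t)/2]
  [-2*t*exp(-3*t), 2*t^2*exp(-3*t) - 2*t*exp(-3*t), t^2*exp(-3*t) + exp(-3*t)]

Strategy: write M = P · J · P⁻¹ where J is a Jordan canonical form, so e^{tM} = P · e^{tJ} · P⁻¹, and e^{tJ} can be computed block-by-block.

M has Jordan form
J =
  [-3,  1,  0]
  [ 0, -3,  1]
  [ 0,  0, -3]
(up to reordering of blocks).

Per-block formulas:
  For a 3×3 Jordan block J_3(-3): exp(t · J_3(-3)) = e^(-3t)·(I + t·N + (t^2/2)·N^2), where N is the 3×3 nilpotent shift.

After assembling e^{tJ} and conjugating by P, we get:

e^{tM} =
  [-t*exp(-3*t) + exp(-3*t), t^2*exp(-3*t) - 3*t*exp(-3*t), t^2*exp(-3*t)/2 - t*exp(-3*t)]
  [t*exp(-3*t), -t^2*exp(-3*t) + t*exp(-3*t) + exp(-3*t), -t^2*exp(-3*t)/2]
  [-2*t*exp(-3*t), 2*t^2*exp(-3*t) - 2*t*exp(-3*t), t^2*exp(-3*t) + exp(-3*t)]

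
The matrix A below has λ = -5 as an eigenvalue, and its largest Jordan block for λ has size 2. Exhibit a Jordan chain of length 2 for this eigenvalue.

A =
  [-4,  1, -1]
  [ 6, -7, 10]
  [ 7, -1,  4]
A Jordan chain for λ = -5 of length 2:
v_1 = (1, -2, -1)ᵀ
v_2 = (0, 1, 0)ᵀ

Let N = A − (-5)·I. We want v_2 with N^2 v_2 = 0 but N^1 v_2 ≠ 0; then v_{j-1} := N · v_j for j = 2, …, 2.

Pick v_2 = (0, 1, 0)ᵀ.
Then v_1 = N · v_2 = (1, -2, -1)ᵀ.

Sanity check: (A − (-5)·I) v_1 = (0, 0, 0)ᵀ = 0. ✓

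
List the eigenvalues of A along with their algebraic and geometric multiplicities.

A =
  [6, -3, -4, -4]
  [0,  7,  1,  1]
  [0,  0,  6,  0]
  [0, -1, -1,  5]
λ = 6: alg = 4, geom = 2

Step 1 — factor the characteristic polynomial to read off the algebraic multiplicities:
  χ_A(x) = (x - 6)^4

Step 2 — compute geometric multiplicities via the rank-nullity identity g(λ) = n − rank(A − λI):
  rank(A − (6)·I) = 2, so dim ker(A − (6)·I) = n − 2 = 2

Summary:
  λ = 6: algebraic multiplicity = 4, geometric multiplicity = 2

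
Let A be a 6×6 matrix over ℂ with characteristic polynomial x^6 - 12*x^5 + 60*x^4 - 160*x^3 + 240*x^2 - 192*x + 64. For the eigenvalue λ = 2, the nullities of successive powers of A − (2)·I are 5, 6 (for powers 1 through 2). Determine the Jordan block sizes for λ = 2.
Block sizes for λ = 2: [2, 1, 1, 1, 1]

From the dimensions of kernels of powers, the number of Jordan blocks of size at least j is d_j − d_{j−1} where d_j = dim ker(N^j) (with d_0 = 0). Computing the differences gives [5, 1].
The number of blocks of size exactly k is (#blocks of size ≥ k) − (#blocks of size ≥ k + 1), so the partition is: 4 block(s) of size 1, 1 block(s) of size 2.
In nonincreasing order the block sizes are [2, 1, 1, 1, 1].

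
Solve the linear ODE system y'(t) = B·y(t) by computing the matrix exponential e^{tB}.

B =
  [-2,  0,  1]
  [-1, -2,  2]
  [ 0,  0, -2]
e^{tB} =
  [exp(-2*t), 0, t*exp(-2*t)]
  [-t*exp(-2*t), exp(-2*t), -t^2*exp(-2*t)/2 + 2*t*exp(-2*t)]
  [0, 0, exp(-2*t)]

Strategy: write B = P · J · P⁻¹ where J is a Jordan canonical form, so e^{tB} = P · e^{tJ} · P⁻¹, and e^{tJ} can be computed block-by-block.

B has Jordan form
J =
  [-2,  1,  0]
  [ 0, -2,  1]
  [ 0,  0, -2]
(up to reordering of blocks).

Per-block formulas:
  For a 3×3 Jordan block J_3(-2): exp(t · J_3(-2)) = e^(-2t)·(I + t·N + (t^2/2)·N^2), where N is the 3×3 nilpotent shift.

After assembling e^{tJ} and conjugating by P, we get:

e^{tB} =
  [exp(-2*t), 0, t*exp(-2*t)]
  [-t*exp(-2*t), exp(-2*t), -t^2*exp(-2*t)/2 + 2*t*exp(-2*t)]
  [0, 0, exp(-2*t)]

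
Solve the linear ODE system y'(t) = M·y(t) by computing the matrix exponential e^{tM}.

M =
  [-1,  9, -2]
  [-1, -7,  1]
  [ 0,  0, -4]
e^{tM} =
  [3*t*exp(-4*t) + exp(-4*t), 9*t*exp(-4*t), 3*t^2*exp(-4*t)/2 - 2*t*exp(-4*t)]
  [-t*exp(-4*t), -3*t*exp(-4*t) + exp(-4*t), -t^2*exp(-4*t)/2 + t*exp(-4*t)]
  [0, 0, exp(-4*t)]

Strategy: write M = P · J · P⁻¹ where J is a Jordan canonical form, so e^{tM} = P · e^{tJ} · P⁻¹, and e^{tJ} can be computed block-by-block.

M has Jordan form
J =
  [-4,  1,  0]
  [ 0, -4,  1]
  [ 0,  0, -4]
(up to reordering of blocks).

Per-block formulas:
  For a 3×3 Jordan block J_3(-4): exp(t · J_3(-4)) = e^(-4t)·(I + t·N + (t^2/2)·N^2), where N is the 3×3 nilpotent shift.

After assembling e^{tJ} and conjugating by P, we get:

e^{tM} =
  [3*t*exp(-4*t) + exp(-4*t), 9*t*exp(-4*t), 3*t^2*exp(-4*t)/2 - 2*t*exp(-4*t)]
  [-t*exp(-4*t), -3*t*exp(-4*t) + exp(-4*t), -t^2*exp(-4*t)/2 + t*exp(-4*t)]
  [0, 0, exp(-4*t)]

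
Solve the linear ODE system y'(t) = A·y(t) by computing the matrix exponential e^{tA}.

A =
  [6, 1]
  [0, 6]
e^{tA} =
  [exp(6*t), t*exp(6*t)]
  [0, exp(6*t)]

Strategy: write A = P · J · P⁻¹ where J is a Jordan canonical form, so e^{tA} = P · e^{tJ} · P⁻¹, and e^{tJ} can be computed block-by-block.

A has Jordan form
J =
  [6, 1]
  [0, 6]
(up to reordering of blocks).

Per-block formulas:
  For a 2×2 Jordan block J_2(6): exp(t · J_2(6)) = e^(6t)·(I + t·N), where N is the 2×2 nilpotent shift.

After assembling e^{tJ} and conjugating by P, we get:

e^{tA} =
  [exp(6*t), t*exp(6*t)]
  [0, exp(6*t)]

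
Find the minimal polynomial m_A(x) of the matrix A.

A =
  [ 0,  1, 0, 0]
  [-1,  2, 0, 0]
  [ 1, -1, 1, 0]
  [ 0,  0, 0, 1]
x^2 - 2*x + 1

The characteristic polynomial is χ_A(x) = (x - 1)^4, so the eigenvalues are known. The minimal polynomial is
  m_A(x) = Π_λ (x − λ)^{k_λ}
where k_λ is the size of the *largest* Jordan block for λ (equivalently, the smallest k with (A − λI)^k v = 0 for every generalised eigenvector v of λ).

  λ = 1: largest Jordan block has size 2, contributing (x − 1)^2

So m_A(x) = (x - 1)^2 = x^2 - 2*x + 1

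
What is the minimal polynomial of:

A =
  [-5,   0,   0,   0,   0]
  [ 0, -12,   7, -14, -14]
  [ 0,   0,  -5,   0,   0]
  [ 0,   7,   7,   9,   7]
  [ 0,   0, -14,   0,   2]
x^2 + 3*x - 10

The characteristic polynomial is χ_A(x) = (x - 2)^2*(x + 5)^3, so the eigenvalues are known. The minimal polynomial is
  m_A(x) = Π_λ (x − λ)^{k_λ}
where k_λ is the size of the *largest* Jordan block for λ (equivalently, the smallest k with (A − λI)^k v = 0 for every generalised eigenvector v of λ).

  λ = -5: largest Jordan block has size 1, contributing (x + 5)
  λ = 2: largest Jordan block has size 1, contributing (x − 2)

So m_A(x) = (x - 2)*(x + 5) = x^2 + 3*x - 10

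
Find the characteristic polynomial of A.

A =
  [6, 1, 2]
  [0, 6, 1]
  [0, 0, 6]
x^3 - 18*x^2 + 108*x - 216

Expanding det(x·I − A) (e.g. by cofactor expansion or by noting that A is similar to its Jordan form J, which has the same characteristic polynomial as A) gives
  χ_A(x) = x^3 - 18*x^2 + 108*x - 216
which factors as (x - 6)^3. The eigenvalues (with algebraic multiplicities) are λ = 6 with multiplicity 3.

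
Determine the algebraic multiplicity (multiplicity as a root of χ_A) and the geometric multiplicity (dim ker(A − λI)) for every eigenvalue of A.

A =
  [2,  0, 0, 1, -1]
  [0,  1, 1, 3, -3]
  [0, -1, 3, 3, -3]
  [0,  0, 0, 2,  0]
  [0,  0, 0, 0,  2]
λ = 2: alg = 5, geom = 3

Step 1 — factor the characteristic polynomial to read off the algebraic multiplicities:
  χ_A(x) = (x - 2)^5

Step 2 — compute geometric multiplicities via the rank-nullity identity g(λ) = n − rank(A − λI):
  rank(A − (2)·I) = 2, so dim ker(A − (2)·I) = n − 2 = 3

Summary:
  λ = 2: algebraic multiplicity = 5, geometric multiplicity = 3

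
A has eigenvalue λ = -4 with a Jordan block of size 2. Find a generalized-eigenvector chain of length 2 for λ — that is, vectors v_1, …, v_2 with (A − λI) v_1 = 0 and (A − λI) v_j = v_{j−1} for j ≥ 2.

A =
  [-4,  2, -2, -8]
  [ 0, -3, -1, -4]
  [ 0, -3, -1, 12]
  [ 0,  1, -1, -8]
A Jordan chain for λ = -4 of length 2:
v_1 = (2, 1, -3, 1)ᵀ
v_2 = (0, 1, 0, 0)ᵀ

Let N = A − (-4)·I. We want v_2 with N^2 v_2 = 0 but N^1 v_2 ≠ 0; then v_{j-1} := N · v_j for j = 2, …, 2.

Pick v_2 = (0, 1, 0, 0)ᵀ.
Then v_1 = N · v_2 = (2, 1, -3, 1)ᵀ.

Sanity check: (A − (-4)·I) v_1 = (0, 0, 0, 0)ᵀ = 0. ✓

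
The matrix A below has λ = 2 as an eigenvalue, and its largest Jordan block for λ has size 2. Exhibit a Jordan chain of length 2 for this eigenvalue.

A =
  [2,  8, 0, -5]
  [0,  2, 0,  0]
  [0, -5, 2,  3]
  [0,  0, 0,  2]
A Jordan chain for λ = 2 of length 2:
v_1 = (8, 0, -5, 0)ᵀ
v_2 = (0, 1, 0, 0)ᵀ

Let N = A − (2)·I. We want v_2 with N^2 v_2 = 0 but N^1 v_2 ≠ 0; then v_{j-1} := N · v_j for j = 2, …, 2.

Pick v_2 = (0, 1, 0, 0)ᵀ.
Then v_1 = N · v_2 = (8, 0, -5, 0)ᵀ.

Sanity check: (A − (2)·I) v_1 = (0, 0, 0, 0)ᵀ = 0. ✓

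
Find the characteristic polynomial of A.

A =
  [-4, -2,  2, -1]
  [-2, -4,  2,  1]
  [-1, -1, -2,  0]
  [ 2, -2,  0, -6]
x^4 + 16*x^3 + 96*x^2 + 256*x + 256

Expanding det(x·I − A) (e.g. by cofactor expansion or by noting that A is similar to its Jordan form J, which has the same characteristic polynomial as A) gives
  χ_A(x) = x^4 + 16*x^3 + 96*x^2 + 256*x + 256
which factors as (x + 4)^4. The eigenvalues (with algebraic multiplicities) are λ = -4 with multiplicity 4.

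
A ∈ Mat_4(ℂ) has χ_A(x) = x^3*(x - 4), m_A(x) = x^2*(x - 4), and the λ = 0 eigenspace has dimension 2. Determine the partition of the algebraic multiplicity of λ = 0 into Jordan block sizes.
Block sizes for λ = 0: [2, 1]

Step 1 — from the characteristic polynomial, algebraic multiplicity of λ = 0 is 3. From dim ker(A − (0)·I) = 2, there are exactly 2 Jordan blocks for λ = 0.
Step 2 — from the minimal polynomial, the factor (x − 0)^2 tells us the largest block for λ = 0 has size 2.
Step 3 — with total size 3, 2 blocks, and largest block 2, the block sizes (in nonincreasing order) are [2, 1].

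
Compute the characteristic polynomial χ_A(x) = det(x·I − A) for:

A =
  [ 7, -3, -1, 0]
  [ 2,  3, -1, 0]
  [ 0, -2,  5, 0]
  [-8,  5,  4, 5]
x^4 - 20*x^3 + 150*x^2 - 500*x + 625

Expanding det(x·I − A) (e.g. by cofactor expansion or by noting that A is similar to its Jordan form J, which has the same characteristic polynomial as A) gives
  χ_A(x) = x^4 - 20*x^3 + 150*x^2 - 500*x + 625
which factors as (x - 5)^4. The eigenvalues (with algebraic multiplicities) are λ = 5 with multiplicity 4.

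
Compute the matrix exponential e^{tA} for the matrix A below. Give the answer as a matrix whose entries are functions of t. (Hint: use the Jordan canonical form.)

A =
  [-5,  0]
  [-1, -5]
e^{tA} =
  [exp(-5*t), 0]
  [-t*exp(-5*t), exp(-5*t)]

Strategy: write A = P · J · P⁻¹ where J is a Jordan canonical form, so e^{tA} = P · e^{tJ} · P⁻¹, and e^{tJ} can be computed block-by-block.

A has Jordan form
J =
  [-5,  1]
  [ 0, -5]
(up to reordering of blocks).

Per-block formulas:
  For a 2×2 Jordan block J_2(-5): exp(t · J_2(-5)) = e^(-5t)·(I + t·N), where N is the 2×2 nilpotent shift.

After assembling e^{tJ} and conjugating by P, we get:

e^{tA} =
  [exp(-5*t), 0]
  [-t*exp(-5*t), exp(-5*t)]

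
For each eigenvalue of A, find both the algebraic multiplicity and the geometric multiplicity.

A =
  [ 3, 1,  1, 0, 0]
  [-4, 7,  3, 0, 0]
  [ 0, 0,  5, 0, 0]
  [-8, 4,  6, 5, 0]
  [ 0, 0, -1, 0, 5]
λ = 5: alg = 5, geom = 3

Step 1 — factor the characteristic polynomial to read off the algebraic multiplicities:
  χ_A(x) = (x - 5)^5

Step 2 — compute geometric multiplicities via the rank-nullity identity g(λ) = n − rank(A − λI):
  rank(A − (5)·I) = 2, so dim ker(A − (5)·I) = n − 2 = 3

Summary:
  λ = 5: algebraic multiplicity = 5, geometric multiplicity = 3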